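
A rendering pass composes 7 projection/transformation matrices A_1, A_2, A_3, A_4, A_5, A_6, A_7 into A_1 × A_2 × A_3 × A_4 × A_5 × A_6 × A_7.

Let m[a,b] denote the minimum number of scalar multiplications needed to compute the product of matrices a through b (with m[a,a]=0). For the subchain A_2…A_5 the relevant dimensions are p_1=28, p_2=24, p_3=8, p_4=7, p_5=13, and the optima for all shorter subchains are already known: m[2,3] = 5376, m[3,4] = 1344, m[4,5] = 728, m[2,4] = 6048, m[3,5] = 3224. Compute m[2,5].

8596

m[2,5] = min over k∈[2,4] of m[2,k]+m[k+1,5]+p_{1}·p_k·p_{5}.
k=2: 0 + 3224 + 28·24·13 = 11960; k=3: 5376 + 728 + 28·8·13 = 9016; k=4: 6048 + 0 + 28·7·13 = 8596.
Minimum: 8596 at k=4.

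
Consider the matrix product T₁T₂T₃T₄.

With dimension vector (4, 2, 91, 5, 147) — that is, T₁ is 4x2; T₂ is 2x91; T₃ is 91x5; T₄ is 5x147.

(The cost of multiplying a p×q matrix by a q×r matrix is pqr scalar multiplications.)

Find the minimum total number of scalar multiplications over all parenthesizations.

Adjacent pairs: T₁T₂ = 4·2·91 = 728; T₂T₃ = 2·91·5 = 910; T₃T₄ = 91·5·147 = 66885.
Length 3: T₁..T₃: k=1: 0+910+4·2·5=950; k=2: 728+0+4·91·5=2548 → min 950 | T₂..T₄: k=2: 0+66885+2·91·147=93639; k=3: 910+0+2·5·147=2380 → min 2380.
Length 4: T₁..T₄: k=1: 0+2380+4·2·147=3556; k=2: 728+66885+4·91·147=121121; k=3: 950+0+4·5·147=3890 → min 3556.
Optimal order: (T₁((T₂T₃)T₄)) with cost 3556.

3556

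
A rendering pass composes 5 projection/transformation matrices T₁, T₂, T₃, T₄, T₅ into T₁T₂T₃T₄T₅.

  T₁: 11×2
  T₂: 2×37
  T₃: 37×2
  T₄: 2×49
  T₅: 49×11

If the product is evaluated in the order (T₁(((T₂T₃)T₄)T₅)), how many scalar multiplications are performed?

1664

(T₂T₃): 2×37 by 37×2 → 2×2, cost 2·37·2 = 148
((T₂T₃)T₄): 2×2 by 2×49 → 2×49, cost 2·2·49 = 196; cumulative 344
(((T₂T₃)T₄)T₅): 2×49 by 49×11 → 2×11, cost 2·49·11 = 1078; cumulative 1422
(T₁(((T₂T₃)T₄)T₅)): 11×2 by 2×11 → 11×11, cost 11·2·11 = 242; cumulative 1664
Total: 1664 scalar multiplications.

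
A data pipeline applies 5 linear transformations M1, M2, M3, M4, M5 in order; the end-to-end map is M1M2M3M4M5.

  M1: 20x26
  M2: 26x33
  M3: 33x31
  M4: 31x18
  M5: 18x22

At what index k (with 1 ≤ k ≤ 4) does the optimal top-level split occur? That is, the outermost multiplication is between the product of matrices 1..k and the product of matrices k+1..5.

4

Adjacent pairs: M1M2 = 20·26·33 = 17160; M2M3 = 26·33·31 = 26598; M3M4 = 33·31·18 = 18414; M4M5 = 31·18·22 = 12276.
Length 3: M1..M3: k=1: 0+26598+20·26·31=42718; k=2: 17160+0+20·33·31=37620 → min 37620 | M2..M4: k=2: 0+18414+26·33·18=33858; k=3: 26598+0+26·31·18=41106 → min 33858 | M3..M5: k=3: 0+12276+33·31·22=34782; k=4: 18414+0+33·18·22=31482 → min 31482.
Length 4: M1..M4: k=1: 0+33858+20·26·18=43218; k=2: 17160+18414+20·33·18=47454; k=3: 37620+0+20·31·18=48780 → min 43218 | M2..M5: k=2: 0+31482+26·33·22=50358; k=3: 26598+12276+26·31·22=56606; k=4: 33858+0+26·18·22=44154 → min 44154.
Top-level splits: k=1: (M1..M1)·(M2..M5) → 0+44154+20·26·22 = 55594; k=2: (M1..M2)·(M3..M5) → 17160+31482+20·33·22 = 63162; k=3: (M1..M3)·(M4..M5) → 37620+12276+20·31·22 = 63536; k=4: (M1..M4)·(M5..M5) → 43218+0+20·18·22 = 51138.
Best split is after M4, i.e. k = 4.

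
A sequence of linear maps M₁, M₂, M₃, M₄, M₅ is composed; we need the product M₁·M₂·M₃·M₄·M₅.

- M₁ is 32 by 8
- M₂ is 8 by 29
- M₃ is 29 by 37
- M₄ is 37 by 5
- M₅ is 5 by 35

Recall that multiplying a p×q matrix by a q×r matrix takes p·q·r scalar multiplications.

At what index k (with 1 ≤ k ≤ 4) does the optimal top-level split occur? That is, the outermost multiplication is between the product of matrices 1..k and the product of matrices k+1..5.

4

Adjacent pairs: M₁M₂ = 32·8·29 = 7424; M₂M₃ = 8·29·37 = 8584; M₃M₄ = 29·37·5 = 5365; M₄M₅ = 37·5·35 = 6475.
Length 3: M₁..M₃: k=1: 0+8584+32·8·37=18056; k=2: 7424+0+32·29·37=41760 → min 18056 | M₂..M₄: k=2: 0+5365+8·29·5=6525; k=3: 8584+0+8·37·5=10064 → min 6525 | M₃..M₅: k=3: 0+6475+29·37·35=44030; k=4: 5365+0+29·5·35=10440 → min 10440.
Length 4: M₁..M₄: k=1: 0+6525+32·8·5=7805; k=2: 7424+5365+32·29·5=17429; k=3: 18056+0+32·37·5=23976 → min 7805 | M₂..M₅: k=2: 0+10440+8·29·35=18560; k=3: 8584+6475+8·37·35=25419; k=4: 6525+0+8·5·35=7925 → min 7925.
Top-level splits: k=1: (M₁..M₁)·(M₂..M₅) → 0+7925+32·8·35 = 16885; k=2: (M₁..M₂)·(M₃..M₅) → 7424+10440+32·29·35 = 50344; k=3: (M₁..M₃)·(M₄..M₅) → 18056+6475+32·37·35 = 65971; k=4: (M₁..M₄)·(M₅..M₅) → 7805+0+32·5·35 = 13405.
Best split is after M₄, i.e. k = 4.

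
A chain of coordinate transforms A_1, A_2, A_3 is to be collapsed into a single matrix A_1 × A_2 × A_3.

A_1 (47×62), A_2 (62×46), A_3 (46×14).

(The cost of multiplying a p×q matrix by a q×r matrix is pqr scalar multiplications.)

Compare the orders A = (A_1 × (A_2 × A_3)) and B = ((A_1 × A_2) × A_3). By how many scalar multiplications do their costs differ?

83588

Order A = (A_1 × (A_2 × A_3)): (A_2 × A_3): 62×46 by 46×14 → 62×14, cost 62·46·14 = 39928; (A_1 × (A_2 × A_3)): 47×62 by 62×14 → 47×14, cost 47·62·14 = 40796; cumulative 80724. Total 80724.
Order B = ((A_1 × A_2) × A_3): (A_1 × A_2): 47×62 by 62×46 → 47×46, cost 47·62·46 = 134044; ((A_1 × A_2) × A_3): 47×46 by 46×14 → 47×14, cost 47·46·14 = 30268; cumulative 164312. Total 164312.
Difference: |80724 − 164312| = 83588.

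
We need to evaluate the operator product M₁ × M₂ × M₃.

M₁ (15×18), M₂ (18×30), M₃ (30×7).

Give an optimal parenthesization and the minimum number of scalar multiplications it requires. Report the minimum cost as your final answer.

(M₁ × (M₂ × M₃)): cost 5670.
((M₁ × M₂) × M₃): cost 11250.
Optimal: (M₁ × (M₂ × M₃)) with cost 5670.

5670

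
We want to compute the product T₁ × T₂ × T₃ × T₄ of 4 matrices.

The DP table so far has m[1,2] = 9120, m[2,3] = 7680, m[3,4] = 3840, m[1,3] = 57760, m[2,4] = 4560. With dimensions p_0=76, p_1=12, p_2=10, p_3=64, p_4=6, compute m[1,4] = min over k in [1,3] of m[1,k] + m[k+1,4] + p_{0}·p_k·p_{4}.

m[1,4] = min over k∈[1,3] of m[1,k]+m[k+1,4]+p_{0}·p_k·p_{4}.
k=1: 0 + 4560 + 76·12·6 = 10032; k=2: 9120 + 3840 + 76·10·6 = 17520; k=3: 57760 + 0 + 76·64·6 = 86944.
Minimum: 10032 at k=1.

10032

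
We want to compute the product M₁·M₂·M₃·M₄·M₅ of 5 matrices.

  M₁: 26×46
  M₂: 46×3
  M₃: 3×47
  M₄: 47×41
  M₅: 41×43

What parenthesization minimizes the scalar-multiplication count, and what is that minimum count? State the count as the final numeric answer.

Adjacent pairs: M₁M₂ = 26·46·3 = 3588; M₂M₃ = 46·3·47 = 6486; M₃M₄ = 3·47·41 = 5781; M₄M₅ = 47·41·43 = 82861.
Length 3: M₁..M₃: k=1: 0+6486+26·46·47=62698; k=2: 3588+0+26·3·47=7254 → min 7254 | M₂..M₄: k=2: 0+5781+46·3·41=11439; k=3: 6486+0+46·47·41=95128 → min 11439 | M₃..M₅: k=3: 0+82861+3·47·43=88924; k=4: 5781+0+3·41·43=11070 → min 11070.
Length 4: M₁..M₄: k=1: 0+11439+26·46·41=60475; k=2: 3588+5781+26·3·41=12567; k=3: 7254+0+26·47·41=57356 → min 12567 | M₂..M₅: k=2: 0+11070+46·3·43=17004; k=3: 6486+82861+46·47·43=182313; k=4: 11439+0+46·41·43=92537 → min 17004.
Length 5: M₁..M₅: k=1: 0+17004+26·46·43=68432; k=2: 3588+11070+26·3·43=18012; k=3: 7254+82861+26·47·43=142661; k=4: 12567+0+26·41·43=58405 → min 18012.
Optimal parenthesization: ((M₁·M₂)·((M₃·M₄)·M₅)) with cost 18012.

18012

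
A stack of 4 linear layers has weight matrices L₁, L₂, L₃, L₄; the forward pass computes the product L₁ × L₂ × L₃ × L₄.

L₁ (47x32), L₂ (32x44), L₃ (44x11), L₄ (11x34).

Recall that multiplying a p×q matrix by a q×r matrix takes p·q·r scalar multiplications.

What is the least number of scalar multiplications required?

Adjacent pairs: L₁L₂ = 47·32·44 = 66176; L₂L₃ = 32·44·11 = 15488; L₃L₄ = 44·11·34 = 16456.
Length 3: L₁..L₃: k=1: 0+15488+47·32·11=32032; k=2: 66176+0+47·44·11=88924 → min 32032 | L₂..L₄: k=2: 0+16456+32·44·34=64328; k=3: 15488+0+32·11·34=27456 → min 27456.
Length 4: L₁..L₄: k=1: 0+27456+47·32·34=78592; k=2: 66176+16456+47·44·34=152944; k=3: 32032+0+47·11·34=49610 → min 49610.
Optimal order: ((L₁ × (L₂ × L₃)) × L₄) with cost 49610.

49610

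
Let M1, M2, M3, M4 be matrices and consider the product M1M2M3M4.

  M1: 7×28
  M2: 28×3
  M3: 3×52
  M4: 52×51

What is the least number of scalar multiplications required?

Adjacent pairs: M1M2 = 7·28·3 = 588; M2M3 = 28·3·52 = 4368; M3M4 = 3·52·51 = 7956.
Length 3: M1..M3: k=1: 0+4368+7·28·52=14560; k=2: 588+0+7·3·52=1680 → min 1680 | M2..M4: k=2: 0+7956+28·3·51=12240; k=3: 4368+0+28·52·51=78624 → min 12240.
Length 4: M1..M4: k=1: 0+12240+7·28·51=22236; k=2: 588+7956+7·3·51=9615; k=3: 1680+0+7·52·51=20244 → min 9615.
Optimal order: ((M1M2)(M3M4)) with cost 9615.

9615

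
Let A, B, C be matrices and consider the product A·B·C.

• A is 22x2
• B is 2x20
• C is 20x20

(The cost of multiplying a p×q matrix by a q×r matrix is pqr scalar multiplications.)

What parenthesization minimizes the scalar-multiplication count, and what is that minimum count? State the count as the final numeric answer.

(A·(B·C)): cost 1680.
((A·B)·C): cost 9680.
Optimal: (A·(B·C)) with cost 1680.

1680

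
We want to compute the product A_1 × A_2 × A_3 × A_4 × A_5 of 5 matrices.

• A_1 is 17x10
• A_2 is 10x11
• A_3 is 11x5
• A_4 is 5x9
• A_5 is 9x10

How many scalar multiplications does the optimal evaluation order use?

2700

Adjacent pairs: A_1A_2 = 17·10·11 = 1870; A_2A_3 = 10·11·5 = 550; A_3A_4 = 11·5·9 = 495; A_4A_5 = 5·9·10 = 450.
Length 3: A_1..A_3: k=1: 0+550+17·10·5=1400; k=2: 1870+0+17·11·5=2805 → min 1400 | A_2..A_4: k=2: 0+495+10·11·9=1485; k=3: 550+0+10·5·9=1000 → min 1000 | A_3..A_5: k=3: 0+450+11·5·10=1000; k=4: 495+0+11·9·10=1485 → min 1000.
Length 4: A_1..A_4: k=1: 0+1000+17·10·9=2530; k=2: 1870+495+17·11·9=4048; k=3: 1400+0+17·5·9=2165 → min 2165 | A_2..A_5: k=2: 0+1000+10·11·10=2100; k=3: 550+450+10·5·10=1500; k=4: 1000+0+10·9·10=1900 → min 1500.
Length 5: A_1..A_5: k=1: 0+1500+17·10·10=3200; k=2: 1870+1000+17·11·10=4740; k=3: 1400+450+17·5·10=2700; k=4: 2165+0+17·9·10=3695 → min 2700.
Optimal order: ((A_1 × (A_2 × A_3)) × (A_4 × A_5)) with cost 2700.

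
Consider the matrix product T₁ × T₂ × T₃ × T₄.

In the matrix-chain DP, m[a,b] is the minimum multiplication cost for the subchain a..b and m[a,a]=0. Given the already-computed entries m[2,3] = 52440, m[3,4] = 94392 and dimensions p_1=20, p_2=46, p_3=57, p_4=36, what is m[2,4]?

m[2,4] = min over k∈[2,3] of m[2,k]+m[k+1,4]+p_{1}·p_k·p_{4}.
k=2: 0 + 94392 + 20·46·36 = 127512; k=3: 52440 + 0 + 20·57·36 = 93480.
Minimum: 93480 at k=3.

93480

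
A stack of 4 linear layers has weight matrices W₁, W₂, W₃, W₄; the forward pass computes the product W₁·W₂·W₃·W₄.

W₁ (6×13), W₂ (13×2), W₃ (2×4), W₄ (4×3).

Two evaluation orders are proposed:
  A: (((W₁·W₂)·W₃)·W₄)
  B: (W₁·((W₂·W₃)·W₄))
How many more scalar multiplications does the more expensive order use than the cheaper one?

Order A = (((W₁·W₂)·W₃)·W₄): (W₁·W₂): 6×13 by 13×2 → 6×2, cost 6·13·2 = 156; ((W₁·W₂)·W₃): 6×2 by 2×4 → 6×4, cost 6·2·4 = 48; cumulative 204; (((W₁·W₂)·W₃)·W₄): 6×4 by 4×3 → 6×3, cost 6·4·3 = 72; cumulative 276. Total 276.
Order B = (W₁·((W₂·W₃)·W₄)): (W₂·W₃): 13×2 by 2×4 → 13×4, cost 13·2·4 = 104; ((W₂·W₃)·W₄): 13×4 by 4×3 → 13×3, cost 13·4·3 = 156; cumulative 260; (W₁·((W₂·W₃)·W₄)): 6×13 by 13×3 → 6×3, cost 6·13·3 = 234; cumulative 494. Total 494.
Difference: |276 − 494| = 218.

218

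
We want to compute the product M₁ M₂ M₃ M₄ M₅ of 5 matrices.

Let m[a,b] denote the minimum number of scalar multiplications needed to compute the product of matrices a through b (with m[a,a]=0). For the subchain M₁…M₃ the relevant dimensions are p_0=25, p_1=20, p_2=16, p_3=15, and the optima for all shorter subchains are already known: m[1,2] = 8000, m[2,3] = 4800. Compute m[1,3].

m[1,3] = min over k∈[1,2] of m[1,k]+m[k+1,3]+p_{0}·p_k·p_{3}.
k=1: 0 + 4800 + 25·20·15 = 12300; k=2: 8000 + 0 + 25·16·15 = 14000.
Minimum: 12300 at k=1.

12300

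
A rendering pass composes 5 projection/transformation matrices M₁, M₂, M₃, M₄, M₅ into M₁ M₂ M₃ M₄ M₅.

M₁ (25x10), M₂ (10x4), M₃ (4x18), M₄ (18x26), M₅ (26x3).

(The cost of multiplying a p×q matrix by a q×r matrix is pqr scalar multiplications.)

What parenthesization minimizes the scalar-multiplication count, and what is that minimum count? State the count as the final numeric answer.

2490

Adjacent pairs: M₁M₂ = 25·10·4 = 1000; M₂M₃ = 10·4·18 = 720; M₃M₄ = 4·18·26 = 1872; M₄M₅ = 18·26·3 = 1404.
Length 3: M₁..M₃: k=1: 0+720+25·10·18=5220; k=2: 1000+0+25·4·18=2800 → min 2800 | M₂..M₄: k=2: 0+1872+10·4·26=2912; k=3: 720+0+10·18·26=5400 → min 2912 | M₃..M₅: k=3: 0+1404+4·18·3=1620; k=4: 1872+0+4·26·3=2184 → min 1620.
Length 4: M₁..M₄: k=1: 0+2912+25·10·26=9412; k=2: 1000+1872+25·4·26=5472; k=3: 2800+0+25·18·26=14500 → min 5472 | M₂..M₅: k=2: 0+1620+10·4·3=1740; k=3: 720+1404+10·18·3=2664; k=4: 2912+0+10·26·3=3692 → min 1740.
Length 5: M₁..M₅: k=1: 0+1740+25·10·3=2490; k=2: 1000+1620+25·4·3=2920; k=3: 2800+1404+25·18·3=5554; k=4: 5472+0+25·26·3=7422 → min 2490.
Optimal parenthesization: (M₁ (M₂ (M₃ (M₄ M₅)))) with cost 2490.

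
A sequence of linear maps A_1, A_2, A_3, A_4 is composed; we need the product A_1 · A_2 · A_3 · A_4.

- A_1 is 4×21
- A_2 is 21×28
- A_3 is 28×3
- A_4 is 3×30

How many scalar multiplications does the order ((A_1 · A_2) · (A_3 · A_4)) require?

8232

(A_1 · A_2): 4×21 by 21×28 → 4×28, cost 4·21·28 = 2352
(A_3 · A_4): 28×3 by 3×30 → 28×30, cost 28·3·30 = 2520
((A_1 · A_2) · (A_3 · A_4)): 4×28 by 28×30 → 4×30, cost 4·28·30 = 3360; cumulative 8232
Total: 8232 scalar multiplications.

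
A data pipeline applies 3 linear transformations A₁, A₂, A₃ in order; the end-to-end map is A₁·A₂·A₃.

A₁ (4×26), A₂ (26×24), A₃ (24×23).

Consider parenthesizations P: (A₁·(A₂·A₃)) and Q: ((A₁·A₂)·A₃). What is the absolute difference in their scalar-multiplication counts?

Order P = (A₁·(A₂·A₃)): (A₂·A₃): 26×24 by 24×23 → 26×23, cost 26·24·23 = 14352; (A₁·(A₂·A₃)): 4×26 by 26×23 → 4×23, cost 4·26·23 = 2392; cumulative 16744. Total 16744.
Order Q = ((A₁·A₂)·A₃): (A₁·A₂): 4×26 by 26×24 → 4×24, cost 4·26·24 = 2496; ((A₁·A₂)·A₃): 4×24 by 24×23 → 4×23, cost 4·24·23 = 2208; cumulative 4704. Total 4704.
Difference: |16744 − 4704| = 12040.

12040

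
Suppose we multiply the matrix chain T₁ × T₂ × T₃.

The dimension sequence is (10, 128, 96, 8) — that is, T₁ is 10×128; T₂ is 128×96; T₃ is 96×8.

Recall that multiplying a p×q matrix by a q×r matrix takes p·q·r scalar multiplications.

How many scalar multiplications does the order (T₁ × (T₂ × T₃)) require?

108544

(T₂ × T₃): 128×96 by 96×8 → 128×8, cost 128·96·8 = 98304
(T₁ × (T₂ × T₃)): 10×128 by 128×8 → 10×8, cost 10·128·8 = 10240; cumulative 108544
Total: 108544 scalar multiplications.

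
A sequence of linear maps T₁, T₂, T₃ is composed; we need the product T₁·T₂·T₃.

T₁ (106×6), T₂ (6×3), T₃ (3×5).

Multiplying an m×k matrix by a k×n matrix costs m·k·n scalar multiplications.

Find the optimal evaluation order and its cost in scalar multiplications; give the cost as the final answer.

(T₁·(T₂·T₃)): cost 3270.
((T₁·T₂)·T₃): cost 3498.
Optimal: (T₁·(T₂·T₃)) with cost 3270.

3270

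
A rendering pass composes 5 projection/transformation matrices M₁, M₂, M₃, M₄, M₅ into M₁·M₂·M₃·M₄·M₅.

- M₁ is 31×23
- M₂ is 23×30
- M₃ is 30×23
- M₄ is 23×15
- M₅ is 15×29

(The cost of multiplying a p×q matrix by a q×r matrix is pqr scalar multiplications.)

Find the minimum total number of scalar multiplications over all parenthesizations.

44880

Adjacent pairs: M₁M₂ = 31·23·30 = 21390; M₂M₃ = 23·30·23 = 15870; M₃M₄ = 30·23·15 = 10350; M₄M₅ = 23·15·29 = 10005.
Length 3: M₁..M₃: k=1: 0+15870+31·23·23=32269; k=2: 21390+0+31·30·23=42780 → min 32269 | M₂..M₄: k=2: 0+10350+23·30·15=20700; k=3: 15870+0+23·23·15=23805 → min 20700 | M₃..M₅: k=3: 0+10005+30·23·29=30015; k=4: 10350+0+30·15·29=23400 → min 23400.
Length 4: M₁..M₄: k=1: 0+20700+31·23·15=31395; k=2: 21390+10350+31·30·15=45690; k=3: 32269+0+31·23·15=42964 → min 31395 | M₂..M₅: k=2: 0+23400+23·30·29=43410; k=3: 15870+10005+23·23·29=41216; k=4: 20700+0+23·15·29=30705 → min 30705.
Length 5: M₁..M₅: k=1: 0+30705+31·23·29=51382; k=2: 21390+23400+31·30·29=71760; k=3: 32269+10005+31·23·29=62951; k=4: 31395+0+31·15·29=44880 → min 44880.
Optimal order: ((M₁·(M₂·(M₃·M₄)))·M₅) with cost 44880.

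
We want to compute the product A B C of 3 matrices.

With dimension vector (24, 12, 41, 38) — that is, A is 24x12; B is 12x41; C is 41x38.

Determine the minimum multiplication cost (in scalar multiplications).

29640

Order (A (B C)): (B C): 12×41 by 41×38 → 12×38, cost 12·41·38 = 18696; (A (B C)): 24×12 by 12×38 → 24×38, cost 24·12·38 = 10944; cumulative 29640. Total 29640.
Order ((A B) C): (A B): 24×12 by 12×41 → 24×41, cost 24·12·41 = 11808; ((A B) C): 24×41 by 41×38 → 24×38, cost 24·41·38 = 37392; cumulative 49200. Total 49200.
Minimum: 29640.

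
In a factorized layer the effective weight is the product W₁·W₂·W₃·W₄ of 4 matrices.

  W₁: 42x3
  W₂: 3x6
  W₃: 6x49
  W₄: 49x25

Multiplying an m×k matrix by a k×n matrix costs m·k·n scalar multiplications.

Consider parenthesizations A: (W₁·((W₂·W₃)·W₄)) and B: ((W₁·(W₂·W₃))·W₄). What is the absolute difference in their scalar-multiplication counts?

Order A = (W₁·((W₂·W₃)·W₄)): (W₂·W₃): 3×6 by 6×49 → 3×49, cost 3·6·49 = 882; ((W₂·W₃)·W₄): 3×49 by 49×25 → 3×25, cost 3·49·25 = 3675; cumulative 4557; (W₁·((W₂·W₃)·W₄)): 42×3 by 3×25 → 42×25, cost 42·3·25 = 3150; cumulative 7707. Total 7707.
Order B = ((W₁·(W₂·W₃))·W₄): (W₂·W₃): 3×6 by 6×49 → 3×49, cost 3·6·49 = 882; (W₁·(W₂·W₃)): 42×3 by 3×49 → 42×49, cost 42·3·49 = 6174; cumulative 7056; ((W₁·(W₂·W₃))·W₄): 42×49 by 49×25 → 42×25, cost 42·49·25 = 51450; cumulative 58506. Total 58506.
Difference: |7707 − 58506| = 50799.

50799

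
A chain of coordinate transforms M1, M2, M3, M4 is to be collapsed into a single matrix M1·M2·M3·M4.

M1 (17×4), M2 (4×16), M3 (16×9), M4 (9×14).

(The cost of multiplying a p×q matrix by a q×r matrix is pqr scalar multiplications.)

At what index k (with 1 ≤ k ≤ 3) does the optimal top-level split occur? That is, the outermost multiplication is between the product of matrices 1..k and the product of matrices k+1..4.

1

Adjacent pairs: M1M2 = 17·4·16 = 1088; M2M3 = 4·16·9 = 576; M3M4 = 16·9·14 = 2016.
Length 3: M1..M3: k=1: 0+576+17·4·9=1188; k=2: 1088+0+17·16·9=3536 → min 1188 | M2..M4: k=2: 0+2016+4·16·14=2912; k=3: 576+0+4·9·14=1080 → min 1080.
Top-level splits: k=1: (M1..M1)·(M2..M4) → 0+1080+17·4·14 = 2032; k=2: (M1..M2)·(M3..M4) → 1088+2016+17·16·14 = 6912; k=3: (M1..M3)·(M4..M4) → 1188+0+17·9·14 = 3330.
Best split is after M1, i.e. k = 1.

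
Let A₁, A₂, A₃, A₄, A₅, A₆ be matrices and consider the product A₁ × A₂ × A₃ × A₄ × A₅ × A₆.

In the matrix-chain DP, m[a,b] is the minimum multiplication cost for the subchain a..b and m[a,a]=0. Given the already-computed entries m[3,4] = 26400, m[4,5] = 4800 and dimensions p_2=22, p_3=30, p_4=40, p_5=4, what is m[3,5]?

m[3,5] = min over k∈[3,4] of m[3,k]+m[k+1,5]+p_{2}·p_k·p_{5}.
k=3: 0 + 4800 + 22·30·4 = 7440; k=4: 26400 + 0 + 22·40·4 = 29920.
Minimum: 7440 at k=3.

7440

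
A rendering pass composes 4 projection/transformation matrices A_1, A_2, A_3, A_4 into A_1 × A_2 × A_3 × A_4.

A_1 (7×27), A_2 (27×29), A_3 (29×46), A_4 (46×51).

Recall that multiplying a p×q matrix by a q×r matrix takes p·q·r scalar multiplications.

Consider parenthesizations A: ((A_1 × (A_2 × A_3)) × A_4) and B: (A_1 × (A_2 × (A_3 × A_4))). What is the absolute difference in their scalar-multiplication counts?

56472

Order A = ((A_1 × (A_2 × A_3)) × A_4): (A_2 × A_3): 27×29 by 29×46 → 27×46, cost 27·29·46 = 36018; (A_1 × (A_2 × A_3)): 7×27 by 27×46 → 7×46, cost 7·27·46 = 8694; cumulative 44712; ((A_1 × (A_2 × A_3)) × A_4): 7×46 by 46×51 → 7×51, cost 7·46·51 = 16422; cumulative 61134. Total 61134.
Order B = (A_1 × (A_2 × (A_3 × A_4))): (A_3 × A_4): 29×46 by 46×51 → 29×51, cost 29·46·51 = 68034; (A_2 × (A_3 × A_4)): 27×29 by 29×51 → 27×51, cost 27·29·51 = 39933; cumulative 107967; (A_1 × (A_2 × (A_3 × A_4))): 7×27 by 27×51 → 7×51, cost 7·27·51 = 9639; cumulative 117606. Total 117606.
Difference: |61134 − 117606| = 56472.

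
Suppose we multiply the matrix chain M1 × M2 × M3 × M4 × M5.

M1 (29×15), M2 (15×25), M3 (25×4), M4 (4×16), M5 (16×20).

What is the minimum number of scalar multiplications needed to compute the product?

6840

Adjacent pairs: M1M2 = 29·15·25 = 10875; M2M3 = 15·25·4 = 1500; M3M4 = 25·4·16 = 1600; M4M5 = 4·16·20 = 1280.
Length 3: M1..M3: k=1: 0+1500+29·15·4=3240; k=2: 10875+0+29·25·4=13775 → min 3240 | M2..M4: k=2: 0+1600+15·25·16=7600; k=3: 1500+0+15·4·16=2460 → min 2460 | M3..M5: k=3: 0+1280+25·4·20=3280; k=4: 1600+0+25·16·20=9600 → min 3280.
Length 4: M1..M4: k=1: 0+2460+29·15·16=9420; k=2: 10875+1600+29·25·16=24075; k=3: 3240+0+29·4·16=5096 → min 5096 | M2..M5: k=2: 0+3280+15·25·20=10780; k=3: 1500+1280+15·4·20=3980; k=4: 2460+0+15·16·20=7260 → min 3980.
Length 5: M1..M5: k=1: 0+3980+29·15·20=12680; k=2: 10875+3280+29·25·20=28655; k=3: 3240+1280+29·4·20=6840; k=4: 5096+0+29·16·20=14376 → min 6840.
Optimal order: ((M1 × (M2 × M3)) × (M4 × M5)) with cost 6840.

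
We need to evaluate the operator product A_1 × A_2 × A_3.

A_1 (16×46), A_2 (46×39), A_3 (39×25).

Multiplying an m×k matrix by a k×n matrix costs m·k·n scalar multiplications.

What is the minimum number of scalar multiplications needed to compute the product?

Order (A_1 × (A_2 × A_3)): (A_2 × A_3): 46×39 by 39×25 → 46×25, cost 46·39·25 = 44850; (A_1 × (A_2 × A_3)): 16×46 by 46×25 → 16×25, cost 16·46·25 = 18400; cumulative 63250. Total 63250.
Order ((A_1 × A_2) × A_3): (A_1 × A_2): 16×46 by 46×39 → 16×39, cost 16·46·39 = 28704; ((A_1 × A_2) × A_3): 16×39 by 39×25 → 16×25, cost 16·39·25 = 15600; cumulative 44304. Total 44304.
Minimum: 44304.

44304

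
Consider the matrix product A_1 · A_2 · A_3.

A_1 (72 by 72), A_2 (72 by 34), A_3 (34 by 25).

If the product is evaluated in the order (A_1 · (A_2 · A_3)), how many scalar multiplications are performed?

(A_2 · A_3): 72×34 by 34×25 → 72×25, cost 72·34·25 = 61200
(A_1 · (A_2 · A_3)): 72×72 by 72×25 → 72×25, cost 72·72·25 = 129600; cumulative 190800
Total: 190800 scalar multiplications.

190800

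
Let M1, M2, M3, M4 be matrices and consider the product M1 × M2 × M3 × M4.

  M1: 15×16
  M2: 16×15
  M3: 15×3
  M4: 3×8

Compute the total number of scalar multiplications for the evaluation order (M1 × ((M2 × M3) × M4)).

(M2 × M3): 16×15 by 15×3 → 16×3, cost 16·15·3 = 720
((M2 × M3) × M4): 16×3 by 3×8 → 16×8, cost 16·3·8 = 384; cumulative 1104
(M1 × ((M2 × M3) × M4)): 15×16 by 16×8 → 15×8, cost 15·16·8 = 1920; cumulative 3024
Total: 3024 scalar multiplications.

3024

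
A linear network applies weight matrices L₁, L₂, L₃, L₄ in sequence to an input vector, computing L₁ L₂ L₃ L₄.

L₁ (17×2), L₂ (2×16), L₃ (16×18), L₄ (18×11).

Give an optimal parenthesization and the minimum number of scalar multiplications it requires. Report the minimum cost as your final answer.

Adjacent pairs: L₁L₂ = 17·2·16 = 544; L₂L₃ = 2·16·18 = 576; L₃L₄ = 16·18·11 = 3168.
Length 3: L₁..L₃: k=1: 0+576+17·2·18=1188; k=2: 544+0+17·16·18=5440 → min 1188 | L₂..L₄: k=2: 0+3168+2·16·11=3520; k=3: 576+0+2·18·11=972 → min 972.
Length 4: L₁..L₄: k=1: 0+972+17·2·11=1346; k=2: 544+3168+17·16·11=6704; k=3: 1188+0+17·18·11=4554 → min 1346.
Optimal parenthesization: (L₁ ((L₂ L₃) L₄)) with cost 1346.

1346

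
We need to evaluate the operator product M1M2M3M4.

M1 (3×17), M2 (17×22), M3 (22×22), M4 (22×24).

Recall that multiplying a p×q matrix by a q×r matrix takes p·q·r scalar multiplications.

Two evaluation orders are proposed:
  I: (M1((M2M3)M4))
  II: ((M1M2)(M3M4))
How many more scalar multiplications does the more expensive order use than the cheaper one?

Order I = (M1((M2M3)M4)): (M2M3): 17×22 by 22×22 → 17×22, cost 17·22·22 = 8228; ((M2M3)M4): 17×22 by 22×24 → 17×24, cost 17·22·24 = 8976; cumulative 17204; (M1((M2M3)M4)): 3×17 by 17×24 → 3×24, cost 3·17·24 = 1224; cumulative 18428. Total 18428.
Order II = ((M1M2)(M3M4)): (M1M2): 3×17 by 17×22 → 3×22, cost 3·17·22 = 1122; (M3M4): 22×22 by 22×24 → 22×24, cost 22·22·24 = 11616; ((M1M2)(M3M4)): 3×22 by 22×24 → 3×24, cost 3·22·24 = 1584; cumulative 14322. Total 14322.
Difference: |18428 − 14322| = 4106.

4106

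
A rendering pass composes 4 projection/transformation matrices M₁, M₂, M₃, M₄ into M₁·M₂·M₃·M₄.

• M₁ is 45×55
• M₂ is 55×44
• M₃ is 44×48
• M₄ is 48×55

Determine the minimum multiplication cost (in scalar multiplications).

322740

Adjacent pairs: M₁M₂ = 45·55·44 = 108900; M₂M₃ = 55·44·48 = 116160; M₃M₄ = 44·48·55 = 116160.
Length 3: M₁..M₃: k=1: 0+116160+45·55·48=234960; k=2: 108900+0+45·44·48=203940 → min 203940 | M₂..M₄: k=2: 0+116160+55·44·55=249260; k=3: 116160+0+55·48·55=261360 → min 249260.
Length 4: M₁..M₄: k=1: 0+249260+45·55·55=385385; k=2: 108900+116160+45·44·55=333960; k=3: 203940+0+45·48·55=322740 → min 322740.
Optimal order: (((M₁·M₂)·M₃)·M₄) with cost 322740.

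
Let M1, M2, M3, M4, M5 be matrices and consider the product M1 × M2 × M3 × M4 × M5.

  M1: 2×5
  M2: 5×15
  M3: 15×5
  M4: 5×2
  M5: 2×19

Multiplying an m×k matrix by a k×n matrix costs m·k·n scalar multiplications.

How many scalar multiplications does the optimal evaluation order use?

Adjacent pairs: M1M2 = 2·5·15 = 150; M2M3 = 5·15·5 = 375; M3M4 = 15·5·2 = 150; M4M5 = 5·2·19 = 190.
Length 3: M1..M3: k=1: 0+375+2·5·5=425; k=2: 150+0+2·15·5=300 → min 300 | M2..M4: k=2: 0+150+5·15·2=300; k=3: 375+0+5·5·2=425 → min 300 | M3..M5: k=3: 0+190+15·5·19=1615; k=4: 150+0+15·2·19=720 → min 720.
Length 4: M1..M4: k=1: 0+300+2·5·2=320; k=2: 150+150+2·15·2=360; k=3: 300+0+2·5·2=320 → min 320 | M2..M5: k=2: 0+720+5·15·19=2145; k=3: 375+190+5·5·19=1040; k=4: 300+0+5·2·19=490 → min 490.
Length 5: M1..M5: k=1: 0+490+2·5·19=680; k=2: 150+720+2·15·19=1440; k=3: 300+190+2·5·19=680; k=4: 320+0+2·2·19=396 → min 396.
Optimal order: ((M1 × (M2 × (M3 × M4))) × M5) with cost 396.

396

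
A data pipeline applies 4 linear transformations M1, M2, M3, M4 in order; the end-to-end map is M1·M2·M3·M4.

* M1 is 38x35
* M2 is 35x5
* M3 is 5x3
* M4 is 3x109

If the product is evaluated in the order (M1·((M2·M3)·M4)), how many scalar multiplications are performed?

(M2·M3): 35×5 by 5×3 → 35×3, cost 35·5·3 = 525
((M2·M3)·M4): 35×3 by 3×109 → 35×109, cost 35·3·109 = 11445; cumulative 11970
(M1·((M2·M3)·M4)): 38×35 by 35×109 → 38×109, cost 38·35·109 = 144970; cumulative 156940
Total: 156940 scalar multiplications.

156940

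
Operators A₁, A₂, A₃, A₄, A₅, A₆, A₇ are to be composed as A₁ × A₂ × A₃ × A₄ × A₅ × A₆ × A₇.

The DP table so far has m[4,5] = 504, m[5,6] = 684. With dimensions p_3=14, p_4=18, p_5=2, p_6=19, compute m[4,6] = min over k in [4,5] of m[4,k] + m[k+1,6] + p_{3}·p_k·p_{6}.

m[4,6] = min over k∈[4,5] of m[4,k]+m[k+1,6]+p_{3}·p_k·p_{6}.
k=4: 0 + 684 + 14·18·19 = 5472; k=5: 504 + 0 + 14·2·19 = 1036.
Minimum: 1036 at k=5.

1036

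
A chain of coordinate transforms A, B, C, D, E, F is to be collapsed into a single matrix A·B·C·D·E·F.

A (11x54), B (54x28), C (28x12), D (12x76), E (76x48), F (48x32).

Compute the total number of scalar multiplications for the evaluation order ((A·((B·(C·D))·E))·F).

(C·D): 28×12 by 12×76 → 28×76, cost 28·12·76 = 25536
(B·(C·D)): 54×28 by 28×76 → 54×76, cost 54·28·76 = 114912; cumulative 140448
((B·(C·D))·E): 54×76 by 76×48 → 54×48, cost 54·76·48 = 196992; cumulative 337440
(A·((B·(C·D))·E)): 11×54 by 54×48 → 11×48, cost 11·54·48 = 28512; cumulative 365952
((A·((B·(C·D))·E))·F): 11×48 by 48×32 → 11×32, cost 11·48·32 = 16896; cumulative 382848
Total: 382848 scalar multiplications.

382848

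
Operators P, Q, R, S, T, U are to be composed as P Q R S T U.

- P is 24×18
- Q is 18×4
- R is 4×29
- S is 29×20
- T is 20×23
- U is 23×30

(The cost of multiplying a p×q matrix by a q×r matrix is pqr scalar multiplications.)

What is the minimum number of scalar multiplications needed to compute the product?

Adjacent pairs: PQ = 24·18·4 = 1728; QR = 18·4·29 = 2088; RS = 4·29·20 = 2320; ST = 29·20·23 = 13340; TU = 20·23·30 = 13800.
Length 3: P..R: k=1: 0+2088+24·18·29=14616; k=2: 1728+0+24·4·29=4512 → min 4512 | Q..S: k=2: 0+2320+18·4·20=3760; k=3: 2088+0+18·29·20=12528 → min 3760 | R..T: k=3: 0+13340+4·29·23=16008; k=4: 2320+0+4·20·23=4160 → min 4160 | S..U: k=4: 0+13800+29·20·30=31200; k=5: 13340+0+29·23·30=33350 → min 31200.
Length 4: P..S: k=1: 0+3760+24·18·20=12400; k=2: 1728+2320+24·4·20=5968; k=3: 4512+0+24·29·20=18432 → min 5968 | Q..T: k=2: 0+4160+18·4·23=5816; k=3: 2088+13340+18·29·23=27434; k=4: 3760+0+18·20·23=12040 → min 5816 | R..U: k=3: 0+31200+4·29·30=34680; k=4: 2320+13800+4·20·30=18520; k=5: 4160+0+4·23·30=6920 → min 6920.
Length 5: P..T: k=1: 0+5816+24·18·23=15752; k=2: 1728+4160+24·4·23=8096; k=3: 4512+13340+24·29·23=33860; k=4: 5968+0+24·20·23=17008 → min 8096 | Q..U: k=2: 0+6920+18·4·30=9080; k=3: 2088+31200+18·29·30=48948; k=4: 3760+13800+18·20·30=28360; k=5: 5816+0+18·23·30=18236 → min 9080.
Length 6: P..U: k=1: 0+9080+24·18·30=22040; k=2: 1728+6920+24·4·30=11528; k=3: 4512+31200+24·29·30=56592; k=4: 5968+13800+24·20·30=34168; k=5: 8096+0+24·23·30=24656 → min 11528.
Optimal order: ((P Q) (((R S) T) U)) with cost 11528.

11528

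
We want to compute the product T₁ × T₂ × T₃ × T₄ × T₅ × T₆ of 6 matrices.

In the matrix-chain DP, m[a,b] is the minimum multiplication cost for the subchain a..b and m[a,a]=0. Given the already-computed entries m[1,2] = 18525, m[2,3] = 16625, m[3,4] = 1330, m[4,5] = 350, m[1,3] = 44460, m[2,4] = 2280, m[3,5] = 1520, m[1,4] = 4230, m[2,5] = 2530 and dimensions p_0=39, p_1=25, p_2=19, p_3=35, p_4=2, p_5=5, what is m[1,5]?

m[1,5] = min over k∈[1,4] of m[1,k]+m[k+1,5]+p_{0}·p_k·p_{5}.
k=1: 0 + 2530 + 39·25·5 = 7405; k=2: 18525 + 1520 + 39·19·5 = 23750; k=3: 44460 + 350 + 39·35·5 = 51635; k=4: 4230 + 0 + 39·2·5 = 4620.
Minimum: 4620 at k=4.

4620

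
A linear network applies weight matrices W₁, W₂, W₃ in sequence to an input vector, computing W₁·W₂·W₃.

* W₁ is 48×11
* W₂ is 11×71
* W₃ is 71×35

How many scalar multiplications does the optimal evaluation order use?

45815

Order (W₁·(W₂·W₃)): (W₂·W₃): 11×71 by 71×35 → 11×35, cost 11·71·35 = 27335; (W₁·(W₂·W₃)): 48×11 by 11×35 → 48×35, cost 48·11·35 = 18480; cumulative 45815. Total 45815.
Order ((W₁·W₂)·W₃): (W₁·W₂): 48×11 by 11×71 → 48×71, cost 48·11·71 = 37488; ((W₁·W₂)·W₃): 48×71 by 71×35 → 48×35, cost 48·71·35 = 119280; cumulative 156768. Total 156768.
Minimum: 45815.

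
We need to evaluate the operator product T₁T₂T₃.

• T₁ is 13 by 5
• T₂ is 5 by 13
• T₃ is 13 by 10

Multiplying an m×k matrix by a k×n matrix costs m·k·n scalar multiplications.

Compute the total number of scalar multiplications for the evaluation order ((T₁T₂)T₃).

2535

(T₁T₂): 13×5 by 5×13 → 13×13, cost 13·5·13 = 845
((T₁T₂)T₃): 13×13 by 13×10 → 13×10, cost 13·13·10 = 1690; cumulative 2535
Total: 2535 scalar multiplications.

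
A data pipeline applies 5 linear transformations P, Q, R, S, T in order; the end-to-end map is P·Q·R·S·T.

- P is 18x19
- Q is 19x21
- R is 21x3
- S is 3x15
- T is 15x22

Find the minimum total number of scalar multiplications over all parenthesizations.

Adjacent pairs: PQ = 18·19·21 = 7182; QR = 19·21·3 = 1197; RS = 21·3·15 = 945; ST = 3·15·22 = 990.
Length 3: P..R: k=1: 0+1197+18·19·3=2223; k=2: 7182+0+18·21·3=8316 → min 2223 | Q..S: k=2: 0+945+19·21·15=6930; k=3: 1197+0+19·3·15=2052 → min 2052 | R..T: k=3: 0+990+21·3·22=2376; k=4: 945+0+21·15·22=7875 → min 2376.
Length 4: P..S: k=1: 0+2052+18·19·15=7182; k=2: 7182+945+18·21·15=13797; k=3: 2223+0+18·3·15=3033 → min 3033 | Q..T: k=2: 0+2376+19·21·22=11154; k=3: 1197+990+19·3·22=3441; k=4: 2052+0+19·15·22=8322 → min 3441.
Length 5: P..T: k=1: 0+3441+18·19·22=10965; k=2: 7182+2376+18·21·22=17874; k=3: 2223+990+18·3·22=4401; k=4: 3033+0+18·15·22=8973 → min 4401.
Optimal order: ((P·(Q·R))·(S·T)) with cost 4401.

4401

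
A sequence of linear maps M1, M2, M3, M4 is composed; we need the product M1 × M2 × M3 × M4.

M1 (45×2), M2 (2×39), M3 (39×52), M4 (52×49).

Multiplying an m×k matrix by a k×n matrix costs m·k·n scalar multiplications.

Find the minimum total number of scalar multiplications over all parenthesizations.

Adjacent pairs: M1M2 = 45·2·39 = 3510; M2M3 = 2·39·52 = 4056; M3M4 = 39·52·49 = 99372.
Length 3: M1..M3: k=1: 0+4056+45·2·52=8736; k=2: 3510+0+45·39·52=94770 → min 8736 | M2..M4: k=2: 0+99372+2·39·49=103194; k=3: 4056+0+2·52·49=9152 → min 9152.
Length 4: M1..M4: k=1: 0+9152+45·2·49=13562; k=2: 3510+99372+45·39·49=188877; k=3: 8736+0+45·52·49=123396 → min 13562.
Optimal order: (M1 × ((M2 × M3) × M4)) with cost 13562.

13562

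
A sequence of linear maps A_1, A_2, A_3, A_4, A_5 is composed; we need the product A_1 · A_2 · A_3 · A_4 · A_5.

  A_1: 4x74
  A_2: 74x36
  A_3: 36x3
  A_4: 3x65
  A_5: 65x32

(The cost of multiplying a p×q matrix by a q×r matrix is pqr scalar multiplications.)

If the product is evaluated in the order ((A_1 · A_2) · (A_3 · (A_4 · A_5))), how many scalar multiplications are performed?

(A_1 · A_2): 4×74 by 74×36 → 4×36, cost 4·74·36 = 10656
(A_4 · A_5): 3×65 by 65×32 → 3×32, cost 3·65·32 = 6240
(A_3 · (A_4 · A_5)): 36×3 by 3×32 → 36×32, cost 36·3·32 = 3456; cumulative 9696
((A_1 · A_2) · (A_3 · (A_4 · A_5))): 4×36 by 36×32 → 4×32, cost 4·36·32 = 4608; cumulative 24960
Total: 24960 scalar multiplications.

24960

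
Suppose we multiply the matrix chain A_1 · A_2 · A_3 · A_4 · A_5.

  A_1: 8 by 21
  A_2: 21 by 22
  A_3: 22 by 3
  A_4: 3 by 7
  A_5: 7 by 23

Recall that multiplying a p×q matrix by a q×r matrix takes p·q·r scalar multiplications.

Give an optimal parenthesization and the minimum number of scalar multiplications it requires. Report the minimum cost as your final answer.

Adjacent pairs: A_1A_2 = 8·21·22 = 3696; A_2A_3 = 21·22·3 = 1386; A_3A_4 = 22·3·7 = 462; A_4A_5 = 3·7·23 = 483.
Length 3: A_1..A_3: k=1: 0+1386+8·21·3=1890; k=2: 3696+0+8·22·3=4224 → min 1890 | A_2..A_4: k=2: 0+462+21·22·7=3696; k=3: 1386+0+21·3·7=1827 → min 1827 | A_3..A_5: k=3: 0+483+22·3·23=2001; k=4: 462+0+22·7·23=4004 → min 2001.
Length 4: A_1..A_4: k=1: 0+1827+8·21·7=3003; k=2: 3696+462+8·22·7=5390; k=3: 1890+0+8·3·7=2058 → min 2058 | A_2..A_5: k=2: 0+2001+21·22·23=12627; k=3: 1386+483+21·3·23=3318; k=4: 1827+0+21·7·23=5208 → min 3318.
Length 5: A_1..A_5: k=1: 0+3318+8·21·23=7182; k=2: 3696+2001+8·22·23=9745; k=3: 1890+483+8·3·23=2925; k=4: 2058+0+8·7·23=3346 → min 2925.
Optimal parenthesization: ((A_1 · (A_2 · A_3)) · (A_4 · A_5)) with cost 2925.

2925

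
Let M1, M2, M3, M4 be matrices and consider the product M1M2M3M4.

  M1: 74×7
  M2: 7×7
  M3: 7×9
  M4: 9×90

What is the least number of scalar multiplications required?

Adjacent pairs: M1M2 = 74·7·7 = 3626; M2M3 = 7·7·9 = 441; M3M4 = 7·9·90 = 5670.
Length 3: M1..M3: k=1: 0+441+74·7·9=5103; k=2: 3626+0+74·7·9=8288 → min 5103 | M2..M4: k=2: 0+5670+7·7·90=10080; k=3: 441+0+7·9·90=6111 → min 6111.
Length 4: M1..M4: k=1: 0+6111+74·7·90=52731; k=2: 3626+5670+74·7·90=55916; k=3: 5103+0+74·9·90=65043 → min 52731.
Optimal order: (M1((M2M3)M4)) with cost 52731.

52731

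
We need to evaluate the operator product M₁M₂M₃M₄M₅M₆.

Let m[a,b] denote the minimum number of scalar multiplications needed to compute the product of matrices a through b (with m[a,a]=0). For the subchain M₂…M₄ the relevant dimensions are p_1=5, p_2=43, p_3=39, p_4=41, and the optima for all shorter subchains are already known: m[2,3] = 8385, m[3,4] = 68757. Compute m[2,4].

m[2,4] = min over k∈[2,3] of m[2,k]+m[k+1,4]+p_{1}·p_k·p_{4}.
k=2: 0 + 68757 + 5·43·41 = 77572; k=3: 8385 + 0 + 5·39·41 = 16380.
Minimum: 16380 at k=3.

16380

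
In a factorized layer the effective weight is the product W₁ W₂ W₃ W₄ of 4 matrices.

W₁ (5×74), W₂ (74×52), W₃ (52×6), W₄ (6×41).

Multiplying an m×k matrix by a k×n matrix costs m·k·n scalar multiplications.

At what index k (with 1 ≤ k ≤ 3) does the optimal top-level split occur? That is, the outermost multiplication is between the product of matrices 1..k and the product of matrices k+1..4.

3

Adjacent pairs: W₁W₂ = 5·74·52 = 19240; W₂W₃ = 74·52·6 = 23088; W₃W₄ = 52·6·41 = 12792.
Length 3: W₁..W₃: k=1: 0+23088+5·74·6=25308; k=2: 19240+0+5·52·6=20800 → min 20800 | W₂..W₄: k=2: 0+12792+74·52·41=170560; k=3: 23088+0+74·6·41=41292 → min 41292.
Top-level splits: k=1: (W₁..W₁)·(W₂..W₄) → 0+41292+5·74·41 = 56462; k=2: (W₁..W₂)·(W₃..W₄) → 19240+12792+5·52·41 = 42692; k=3: (W₁..W₃)·(W₄..W₄) → 20800+0+5·6·41 = 22030.
Best split is after W₃, i.e. k = 3.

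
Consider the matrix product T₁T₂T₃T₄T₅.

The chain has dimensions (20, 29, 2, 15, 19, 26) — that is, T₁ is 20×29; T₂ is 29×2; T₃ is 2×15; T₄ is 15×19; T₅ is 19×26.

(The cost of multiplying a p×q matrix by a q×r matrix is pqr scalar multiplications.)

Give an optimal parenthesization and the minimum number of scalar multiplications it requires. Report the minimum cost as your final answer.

Adjacent pairs: T₁T₂ = 20·29·2 = 1160; T₂T₃ = 29·2·15 = 870; T₃T₄ = 2·15·19 = 570; T₄T₅ = 15·19·26 = 7410.
Length 3: T₁..T₃: k=1: 0+870+20·29·15=9570; k=2: 1160+0+20·2·15=1760 → min 1760 | T₂..T₄: k=2: 0+570+29·2·19=1672; k=3: 870+0+29·15·19=9135 → min 1672 | T₃..T₅: k=3: 0+7410+2·15·26=8190; k=4: 570+0+2·19·26=1558 → min 1558.
Length 4: T₁..T₄: k=1: 0+1672+20·29·19=12692; k=2: 1160+570+20·2·19=2490; k=3: 1760+0+20·15·19=7460 → min 2490 | T₂..T₅: k=2: 0+1558+29·2·26=3066; k=3: 870+7410+29·15·26=19590; k=4: 1672+0+29·19·26=15998 → min 3066.
Length 5: T₁..T₅: k=1: 0+3066+20·29·26=18146; k=2: 1160+1558+20·2·26=3758; k=3: 1760+7410+20·15·26=16970; k=4: 2490+0+20·19·26=12370 → min 3758.
Optimal parenthesization: ((T₁T₂)((T₃T₄)T₅)) with cost 3758.

3758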